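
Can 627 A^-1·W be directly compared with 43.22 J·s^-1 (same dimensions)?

No

Reduce each to base SI dimensions:
  627 A^-1·W:  W·A⁻¹ = J·s⁻¹·A⁻¹ = kg·m²·s⁻³·A⁻¹
  43.22 J·s^-1:  J·s⁻¹ = N·m·s⁻¹ = kg·m²·s⁻³
kg·m²·s⁻³·A⁻¹ ≠ kg·m²·s⁻³, so they cannot be added.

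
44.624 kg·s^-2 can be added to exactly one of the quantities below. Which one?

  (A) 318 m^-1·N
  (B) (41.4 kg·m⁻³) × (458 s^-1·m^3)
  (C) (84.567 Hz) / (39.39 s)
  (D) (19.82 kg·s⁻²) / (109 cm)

(A)

Reference: kg·s⁻².
Each option:
  (A) N·m⁻¹ = kg·m·s⁻²·m⁻¹ = kg·s⁻²  ← same
  (B) [kg·m⁻³] · [m³·s⁻¹] = kg·s⁻¹
  (C) [s⁻¹] / [s] = s⁻²
  (D) [kg·s⁻²] / [m] = kg·m⁻¹·s⁻²
Only (A) matches kg·s⁻².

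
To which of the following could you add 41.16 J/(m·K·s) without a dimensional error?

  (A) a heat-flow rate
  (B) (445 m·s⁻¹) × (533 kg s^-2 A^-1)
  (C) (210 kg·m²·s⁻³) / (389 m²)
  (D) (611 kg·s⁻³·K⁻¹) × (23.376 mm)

Reference: J·s⁻¹·m⁻¹·K⁻¹ = N·m·s⁻¹·m⁻¹·K⁻¹ = kg·m·s⁻³·K⁻¹.
Each option:
  (A) [heat-flow rate] = kg·m²·s⁻³
  (B) [m·s⁻¹] · [kg·s⁻²·A⁻¹] = kg·m·s⁻³·A⁻¹
  (C) [kg·m²·s⁻³] / [m²] = kg·s⁻³
  (D) [kg·s⁻³·K⁻¹] · [m] = kg·m·s⁻³·K⁻¹  ← same
Only (D) matches kg·m·s⁻³·K⁻¹.

(D)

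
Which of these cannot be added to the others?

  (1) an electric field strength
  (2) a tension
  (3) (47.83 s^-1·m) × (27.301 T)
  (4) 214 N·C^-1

(2)

Expand each in SI base units:
  (1) [electric field strength] = kg·m·s⁻³·A⁻¹
  (2) [tension] = kg·m·s⁻²
  (3) [m·s⁻¹] · [kg·s⁻²·A⁻¹] = kg·m·s⁻³·A⁻¹
  (4) N·C⁻¹ = kg·m·s⁻²·(s·A)⁻¹ = kg·m·s⁻³·A⁻¹
All reduce to kg·m·s⁻³·A⁻¹ except (2), which is kg·m·s⁻².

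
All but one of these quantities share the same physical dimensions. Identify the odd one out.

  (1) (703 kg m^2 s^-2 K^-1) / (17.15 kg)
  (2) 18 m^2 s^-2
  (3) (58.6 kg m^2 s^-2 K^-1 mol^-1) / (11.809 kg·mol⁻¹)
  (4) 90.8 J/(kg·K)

(2)

In SI base units:
  (1) [kg·m²·s⁻²·K⁻¹] / [kg] = m²·s⁻²·K⁻¹
  (2) m²·s⁻²
  (3) [kg·m²·s⁻²·K⁻¹·mol⁻¹] / [kg·mol⁻¹] = m²·s⁻²·K⁻¹
  (4) J·kg⁻¹·K⁻¹ = N·m·kg⁻¹·K⁻¹ = m²·s⁻²·K⁻¹
All reduce to m²·s⁻²·K⁻¹ except (2), which is m²·s⁻².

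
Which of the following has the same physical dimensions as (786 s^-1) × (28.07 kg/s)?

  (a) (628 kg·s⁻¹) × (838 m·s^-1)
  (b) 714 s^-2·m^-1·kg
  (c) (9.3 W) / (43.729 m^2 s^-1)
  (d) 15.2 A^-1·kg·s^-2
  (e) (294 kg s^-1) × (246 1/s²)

Reference: [s⁻¹] · [kg·s⁻¹] = kg·s⁻².
Each option:
  (a) [kg·s⁻¹] · [m·s⁻¹] = kg·m·s⁻²
  (b) kg·m⁻¹·s⁻²
  (c) [kg·m²·s⁻³] / [m²·s⁻¹] = kg·s⁻²  ← same
  (d) kg·s⁻²·A⁻¹
  (e) [kg·s⁻¹] · [s⁻²] = kg·s⁻³
Only (c) matches kg·s⁻².

(c)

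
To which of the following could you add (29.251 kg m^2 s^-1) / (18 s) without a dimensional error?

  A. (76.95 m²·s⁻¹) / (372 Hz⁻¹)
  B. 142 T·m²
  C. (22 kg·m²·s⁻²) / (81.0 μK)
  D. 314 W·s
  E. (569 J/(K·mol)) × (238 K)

D.

Reference: [kg·m²·s⁻¹] / [s] = kg·m²·s⁻².
Each option:
  A. [m²·s⁻¹] / [s] = m²·s⁻²
  B. T·m² = Wb·m⁻²·m² = kg·m²·s⁻²·A⁻¹
  C. [kg·m²·s⁻²] / [K] = kg·m²·s⁻²·K⁻¹
  D. W·s = J·s⁻¹·s = kg·m²·s⁻²  ← same
  E. [kg·m²·s⁻²·K⁻¹·mol⁻¹] · [K] = kg·m²·s⁻²·mol⁻¹
Only D. matches kg·m²·s⁻².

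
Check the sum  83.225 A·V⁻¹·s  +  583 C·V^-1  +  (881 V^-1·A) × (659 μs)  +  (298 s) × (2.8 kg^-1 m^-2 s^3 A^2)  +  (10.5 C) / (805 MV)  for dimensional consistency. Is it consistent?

Dimensions:
  83.225 A·V⁻¹·s:  A·s·V⁻¹ = A·s·(J·C⁻¹)⁻¹ = kg⁻¹·m⁻²·s⁴·A²
  583 C·V^-1:  C·V⁻¹ = s·A·(J·C⁻¹)⁻¹ = kg⁻¹·m⁻²·s⁴·A²
  (881 V^-1·A) × (659 μs):  [kg⁻¹·m⁻²·s³·A²] · [s] = kg⁻¹·m⁻²·s⁴·A²
  (298 s) × (2.8 kg^-1 m^-2 s^3 A^2):  [s] · [kg⁻¹·m⁻²·s³·A²] = kg⁻¹·m⁻²·s⁴·A²
  (10.5 C) / (805 MV):  [s·A] / [kg·m²·s⁻³·A⁻¹] = kg⁻¹·m⁻²·s⁴·A²
Every term reduces to kg⁻¹·m⁻²·s⁴·A².

Yes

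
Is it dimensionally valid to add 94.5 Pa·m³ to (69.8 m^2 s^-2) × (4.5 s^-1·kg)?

No

Reduce each to base SI dimensions:
  94.5 Pa·m³:  Pa·m³ = N·m⁻²·m³ = kg·m²·s⁻²
  (69.8 m^2 s^-2) × (4.5 s^-1·kg):  [m²·s⁻²] · [kg·s⁻¹] = kg·m²·s⁻³
kg·m²·s⁻² ≠ kg·m²·s⁻³, so they cannot be added.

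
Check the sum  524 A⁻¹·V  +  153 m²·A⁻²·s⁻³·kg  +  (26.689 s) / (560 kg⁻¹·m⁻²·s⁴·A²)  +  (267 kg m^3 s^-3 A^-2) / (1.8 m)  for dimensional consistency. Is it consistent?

Expand each in SI base units:
  524 A⁻¹·V:  V·A⁻¹ = J·C⁻¹·A⁻¹ = kg·m²·s⁻³·A⁻²
  153 m²·A⁻²·s⁻³·kg:  kg·m²·s⁻³·A⁻²
  (26.689 s) / (560 kg⁻¹·m⁻²·s⁴·A²):  [s] / [kg⁻¹·m⁻²·s⁴·A²] = kg·m²·s⁻³·A⁻²
  (267 kg m^3 s^-3 A^-2) / (1.8 m):  [kg·m³·s⁻³·A⁻²] / [m] = kg·m²·s⁻³·A⁻²
Every term reduces to kg·m²·s⁻³·A⁻².

Yes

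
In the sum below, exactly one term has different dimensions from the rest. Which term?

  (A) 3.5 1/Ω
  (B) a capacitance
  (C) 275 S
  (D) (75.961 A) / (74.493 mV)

Work out the base dimensions of each:
  (A) Ω⁻¹ = (V·A⁻¹)⁻¹ = kg⁻¹·m⁻²·s³·A²
  (B) [capacitance] = kg⁻¹·m⁻²·s⁴·A²
  (C) S = Ω⁻¹ = kg⁻¹·m⁻²·s³·A²
  (D) [A] / [kg·m²·s⁻³·A⁻¹] = kg⁻¹·m⁻²·s³·A²
All reduce to kg⁻¹·m⁻²·s³·A² except (B), which is kg⁻¹·m⁻²·s⁴·A².

(B)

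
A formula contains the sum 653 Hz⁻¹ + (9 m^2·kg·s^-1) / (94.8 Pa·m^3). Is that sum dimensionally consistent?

Expand each in SI base units:
  653 Hz⁻¹:  Hz⁻¹ = (s⁻¹)⁻¹ = s
  (9 m^2·kg·s^-1) / (94.8 Pa·m^3):  [kg·m²·s⁻¹] / [kg·m²·s⁻²] = s
Both are s, so they have the same dimensions and can be added.

Yes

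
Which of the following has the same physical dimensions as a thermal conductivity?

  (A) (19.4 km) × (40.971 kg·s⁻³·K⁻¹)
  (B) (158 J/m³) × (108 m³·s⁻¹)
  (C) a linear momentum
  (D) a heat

Reference: [thermal conductivity] = kg·m·s⁻³·K⁻¹.
Each option:
  (A) [m] · [kg·s⁻³·K⁻¹] = kg·m·s⁻³·K⁻¹  ← same
  (B) [kg·m⁻¹·s⁻²] · [m³·s⁻¹] = kg·m²·s⁻³
  (C) [linear momentum] = kg·m·s⁻¹
  (D) [heat] = kg·m²·s⁻²
Only (A) matches kg·m·s⁻³·K⁻¹.

(A)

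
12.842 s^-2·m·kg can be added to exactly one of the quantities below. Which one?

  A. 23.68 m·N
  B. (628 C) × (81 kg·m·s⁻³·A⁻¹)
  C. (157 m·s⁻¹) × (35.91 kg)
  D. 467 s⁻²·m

B.

Reference: kg·m·s⁻².
Each option:
  A. N·m = kg·m·s⁻²·m = kg·m²·s⁻²
  B. [s·A] · [kg·m·s⁻³·A⁻¹] = kg·m·s⁻²  ← same
  C. [m·s⁻¹] · [kg] = kg·m·s⁻¹
  D. m·s⁻²
Only B. matches kg·m·s⁻².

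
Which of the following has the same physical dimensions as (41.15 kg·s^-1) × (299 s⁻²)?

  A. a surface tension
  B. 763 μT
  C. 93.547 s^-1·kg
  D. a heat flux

Reference: [kg·s⁻¹] · [s⁻²] = kg·s⁻³.
Each option:
  A. [surface tension] = kg·s⁻²
  B. T = Wb·m⁻² = kg·s⁻²·A⁻¹
  C. kg·s⁻¹
  D. [heat flux] = kg·s⁻³  ← same
Only D. matches kg·s⁻³.

D.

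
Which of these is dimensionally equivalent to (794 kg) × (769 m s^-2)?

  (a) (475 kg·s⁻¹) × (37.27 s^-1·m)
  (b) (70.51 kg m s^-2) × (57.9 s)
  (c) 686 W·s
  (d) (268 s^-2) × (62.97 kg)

Reference: [kg] · [m·s⁻²] = kg·m·s⁻².
Each option:
  (a) [kg·s⁻¹] · [m·s⁻¹] = kg·m·s⁻²  ← same
  (b) [kg·m·s⁻²] · [s] = kg·m·s⁻¹
  (c) W·s = J·s⁻¹·s = kg·m²·s⁻²
  (d) [s⁻²] · [kg] = kg·s⁻²
Only (a) matches kg·m·s⁻².

(a)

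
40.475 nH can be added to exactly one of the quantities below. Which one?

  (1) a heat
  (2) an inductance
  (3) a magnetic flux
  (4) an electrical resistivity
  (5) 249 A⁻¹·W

(2)

Reference: H = V·s·A⁻¹ = kg·m²·s⁻²·A⁻².
Each option:
  (1) [heat] = kg·m²·s⁻²
  (2) [inductance] = kg·m²·s⁻²·A⁻²  ← same
  (3) [magnetic flux] = kg·m²·s⁻²·A⁻¹
  (4) [electrical resistivity] = kg·m³·s⁻³·A⁻²
  (5) W·A⁻¹ = J·s⁻¹·A⁻¹ = kg·m²·s⁻³·A⁻¹
Only (2) matches kg·m²·s⁻²·A⁻².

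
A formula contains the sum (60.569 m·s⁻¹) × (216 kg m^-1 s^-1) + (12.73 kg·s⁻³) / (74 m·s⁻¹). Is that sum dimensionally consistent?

In SI base units:
  (60.569 m·s⁻¹) × (216 kg m^-1 s^-1):  [m·s⁻¹] · [kg·m⁻¹·s⁻¹] = kg·s⁻²
  (12.73 kg·s⁻³) / (74 m·s⁻¹):  [kg·s⁻³] / [m·s⁻¹] = kg·m⁻¹·s⁻²
kg·s⁻² ≠ kg·m⁻¹·s⁻², so they cannot be added.

No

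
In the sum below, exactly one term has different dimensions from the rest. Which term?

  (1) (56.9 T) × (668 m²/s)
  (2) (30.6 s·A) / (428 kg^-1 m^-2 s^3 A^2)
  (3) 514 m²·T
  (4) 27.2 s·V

(1)

Reduce each to base SI dimensions:
  (1) [kg·s⁻²·A⁻¹] · [m²·s⁻¹] = kg·m²·s⁻³·A⁻¹
  (2) [s·A] / [kg⁻¹·m⁻²·s³·A²] = kg·m²·s⁻²·A⁻¹
  (3) T·m² = Wb·m⁻²·m² = kg·m²·s⁻²·A⁻¹
  (4) V·s = J·C⁻¹·s = kg·m²·s⁻²·A⁻¹
All reduce to kg·m²·s⁻²·A⁻¹ except (1), which is kg·m²·s⁻³·A⁻¹.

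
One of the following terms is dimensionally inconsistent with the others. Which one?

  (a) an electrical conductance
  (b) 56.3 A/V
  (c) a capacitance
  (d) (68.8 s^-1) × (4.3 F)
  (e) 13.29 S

(c)

Reduce each to base SI dimensions:
  (a) [electrical conductance] = kg⁻¹·m⁻²·s³·A²
  (b) A·V⁻¹ = A·(J·C⁻¹)⁻¹ = kg⁻¹·m⁻²·s³·A²
  (c) [capacitance] = kg⁻¹·m⁻²·s⁴·A²
  (d) [s⁻¹] · [kg⁻¹·m⁻²·s⁴·A²] = kg⁻¹·m⁻²·s³·A²
  (e) S = Ω⁻¹ = kg⁻¹·m⁻²·s³·A²
All reduce to kg⁻¹·m⁻²·s³·A² except (c), which is kg⁻¹·m⁻²·s⁴·A².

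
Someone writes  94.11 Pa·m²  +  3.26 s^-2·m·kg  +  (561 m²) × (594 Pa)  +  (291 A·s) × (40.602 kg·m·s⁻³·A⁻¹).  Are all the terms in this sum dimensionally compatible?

Work out the base dimensions of each:
  94.11 Pa·m²:  Pa·m² = N·m⁻²·m² = kg·m·s⁻²
  3.26 s^-2·m·kg:  kg·m·s⁻²
  (561 m²) × (594 Pa):  [m²] · [kg·m⁻¹·s⁻²] = kg·m·s⁻²
  (291 A·s) × (40.602 kg·m·s⁻³·A⁻¹):  [s·A] · [kg·m·s⁻³·A⁻¹] = kg·m·s⁻²
Every term reduces to kg·m·s⁻².

Yes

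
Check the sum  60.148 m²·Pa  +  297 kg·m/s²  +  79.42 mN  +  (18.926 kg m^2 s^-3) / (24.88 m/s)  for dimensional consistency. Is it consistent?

Yes

Dimensions:
  60.148 m²·Pa:  Pa·m² = N·m⁻²·m² = kg·m·s⁻²
  297 kg·m/s²:  kg·m·s⁻²
  79.42 mN:  N = kg·m·s⁻²
  (18.926 kg m^2 s^-3) / (24.88 m/s):  [kg·m²·s⁻³] / [m·s⁻¹] = kg·m·s⁻²
Every term reduces to kg·m·s⁻².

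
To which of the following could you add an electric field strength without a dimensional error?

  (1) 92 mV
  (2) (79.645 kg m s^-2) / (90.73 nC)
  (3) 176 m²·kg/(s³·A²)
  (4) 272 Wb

(2)

Reference: [electric field strength] = kg·m·s⁻³·A⁻¹.
Each option:
  (1) V = J·C⁻¹ = kg·m²·s⁻³·A⁻¹
  (2) [kg·m·s⁻²] / [s·A] = kg·m·s⁻³·A⁻¹  ← same
  (3) kg·m²·s⁻³·A⁻²
  (4) Wb = V·s = kg·m²·s⁻²·A⁻¹
Only (2) matches kg·m·s⁻³·A⁻¹.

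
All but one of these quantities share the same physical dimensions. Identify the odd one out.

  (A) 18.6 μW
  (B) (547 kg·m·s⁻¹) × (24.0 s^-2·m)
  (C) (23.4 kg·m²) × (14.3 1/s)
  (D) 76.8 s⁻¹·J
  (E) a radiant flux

(C)

Dimensions:
  (A) W = J·s⁻¹ = kg·m²·s⁻³
  (B) [kg·m·s⁻¹] · [m·s⁻²] = kg·m²·s⁻³
  (C) [kg·m²] · [s⁻¹] = kg·m²·s⁻¹
  (D) J·s⁻¹ = N·m·s⁻¹ = kg·m²·s⁻³
  (E) [radiant flux] = kg·m²·s⁻³
All reduce to kg·m²·s⁻³ except (C), which is kg·m²·s⁻¹.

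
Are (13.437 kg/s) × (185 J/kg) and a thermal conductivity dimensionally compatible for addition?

No

Work out the base dimensions of each:
  (13.437 kg/s) × (185 J/kg):  [kg·s⁻¹] · [m²·s⁻²] = kg·m²·s⁻³
  a thermal conductivity:  [thermal conductivity] = kg·m·s⁻³·K⁻¹
kg·m²·s⁻³ ≠ kg·m·s⁻³·K⁻¹, so they cannot be added.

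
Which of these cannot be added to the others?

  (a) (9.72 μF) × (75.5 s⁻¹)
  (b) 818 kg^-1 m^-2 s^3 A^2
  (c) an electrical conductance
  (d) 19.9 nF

(d)

Dimensions:
  (a) [kg⁻¹·m⁻²·s⁴·A²] · [s⁻¹] = kg⁻¹·m⁻²·s³·A²
  (b) kg⁻¹·m⁻²·s³·A²
  (c) [electrical conductance] = kg⁻¹·m⁻²·s³·A²
  (d) F = C·V⁻¹ = kg⁻¹·m⁻²·s⁴·A²
All reduce to kg⁻¹·m⁻²·s³·A² except (d), which is kg⁻¹·m⁻²·s⁴·A².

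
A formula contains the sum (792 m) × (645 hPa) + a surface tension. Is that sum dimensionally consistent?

Dimensions:
  (792 m) × (645 hPa):  [m] · [kg·m⁻¹·s⁻²] = kg·s⁻²
  a surface tension:  [surface tension] = kg·s⁻²
Both are kg·s⁻², so they have the same dimensions and can be added.

Yes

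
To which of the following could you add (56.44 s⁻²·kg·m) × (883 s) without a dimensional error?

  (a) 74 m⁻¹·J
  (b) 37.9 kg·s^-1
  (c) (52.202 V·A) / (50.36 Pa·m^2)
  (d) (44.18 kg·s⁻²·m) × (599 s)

(d)

Reference: [kg·m·s⁻²] · [s] = kg·m·s⁻¹.
Each option:
  (a) J·m⁻¹ = N·m·m⁻¹ = kg·m·s⁻²
  (b) kg·s⁻¹
  (c) [kg·m²·s⁻³] / [kg·m·s⁻²] = m·s⁻¹
  (d) [kg·m·s⁻²] · [s] = kg·m·s⁻¹  ← same
Only (d) matches kg·m·s⁻¹.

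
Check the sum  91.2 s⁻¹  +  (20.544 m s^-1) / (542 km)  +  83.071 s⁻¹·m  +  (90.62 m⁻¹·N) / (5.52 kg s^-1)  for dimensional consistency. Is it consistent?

Dimensions:
  91.2 s⁻¹:  s⁻¹
  (20.544 m s^-1) / (542 km):  [m·s⁻¹] / [m] = s⁻¹
  83.071 s⁻¹·m:  m·s⁻¹
  (90.62 m⁻¹·N) / (5.52 kg s^-1):  [kg·s⁻²] / [kg·s⁻¹] = s⁻¹
The terms do not share a single dimension (m·s⁻¹ vs s⁻¹).

No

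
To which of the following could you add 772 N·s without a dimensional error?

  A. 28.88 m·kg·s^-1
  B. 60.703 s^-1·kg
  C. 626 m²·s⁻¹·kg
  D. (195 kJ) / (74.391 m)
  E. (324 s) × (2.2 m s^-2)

A.

Reference: N·s = kg·m·s⁻²·s = kg·m·s⁻¹.
Each option:
  A. kg·m·s⁻¹  ← same
  B. kg·s⁻¹
  C. kg·m²·s⁻¹
  D. [kg·m²·s⁻²] / [m] = kg·m·s⁻²
  E. [s] · [m·s⁻²] = m·s⁻¹
Only A. matches kg·m·s⁻¹.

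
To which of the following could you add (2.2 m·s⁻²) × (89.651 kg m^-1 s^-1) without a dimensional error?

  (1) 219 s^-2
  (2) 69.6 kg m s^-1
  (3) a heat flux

Reference: [m·s⁻²] · [kg·m⁻¹·s⁻¹] = kg·s⁻³.
Each option:
  (1) s⁻²
  (2) kg·m·s⁻¹
  (3) [heat flux] = kg·s⁻³  ← same
Only (3) matches kg·s⁻³.

(3)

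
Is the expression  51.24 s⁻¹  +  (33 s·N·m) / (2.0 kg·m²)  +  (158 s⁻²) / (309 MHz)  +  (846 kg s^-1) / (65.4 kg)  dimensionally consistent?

Dimensions:
  51.24 s⁻¹:  s⁻¹
  (33 s·N·m) / (2.0 kg·m²):  [kg·m²·s⁻¹] / [kg·m²] = s⁻¹
  (158 s⁻²) / (309 MHz):  [s⁻²] / [s⁻¹] = s⁻¹
  (846 kg s^-1) / (65.4 kg):  [kg·s⁻¹] / [kg] = s⁻¹
Every term reduces to s⁻¹.

Yes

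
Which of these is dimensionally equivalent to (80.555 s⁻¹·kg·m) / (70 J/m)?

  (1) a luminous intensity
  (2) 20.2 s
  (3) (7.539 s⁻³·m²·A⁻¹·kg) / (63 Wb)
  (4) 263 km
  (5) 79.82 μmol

Reference: [kg·m·s⁻¹] / [kg·m·s⁻²] = s.
Each option:
  (1) [luminous intensity] = cd
  (2) s  ← same
  (3) [kg·m²·s⁻³·A⁻¹] / [kg·m²·s⁻²·A⁻¹] = s⁻¹
  (4) m
  (5) mol
Only (2) matches s.

(2)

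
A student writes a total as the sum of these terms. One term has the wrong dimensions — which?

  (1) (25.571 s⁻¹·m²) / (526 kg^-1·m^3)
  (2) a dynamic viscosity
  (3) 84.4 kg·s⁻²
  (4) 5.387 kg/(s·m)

(3)

Dimensions:
  (1) [m²·s⁻¹] / [kg⁻¹·m³] = kg·m⁻¹·s⁻¹
  (2) [dynamic viscosity] = kg·m⁻¹·s⁻¹
  (3) kg·s⁻²
  (4) kg·m⁻¹·s⁻¹
All reduce to kg·m⁻¹·s⁻¹ except (3), which is kg·s⁻².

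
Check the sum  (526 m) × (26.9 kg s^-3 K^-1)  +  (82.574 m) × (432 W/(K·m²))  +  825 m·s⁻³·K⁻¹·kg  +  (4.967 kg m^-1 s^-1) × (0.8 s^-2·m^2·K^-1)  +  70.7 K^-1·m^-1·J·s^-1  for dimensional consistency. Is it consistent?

Reduce each to base SI dimensions:
  (526 m) × (26.9 kg s^-3 K^-1):  [m] · [kg·s⁻³·K⁻¹] = kg·m·s⁻³·K⁻¹
  (82.574 m) × (432 W/(K·m²)):  [m] · [kg·s⁻³·K⁻¹] = kg·m·s⁻³·K⁻¹
  825 m·s⁻³·K⁻¹·kg:  kg·m·s⁻³·K⁻¹
  (4.967 kg m^-1 s^-1) × (0.8 s^-2·m^2·K^-1):  [kg·m⁻¹·s⁻¹] · [m²·s⁻²·K⁻¹] = kg·m·s⁻³·K⁻¹
  70.7 K^-1·m^-1·J·s^-1:  J·s⁻¹·m⁻¹·K⁻¹ = N·m·s⁻¹·m⁻¹·K⁻¹ = kg·m·s⁻³·K⁻¹
Every term reduces to kg·m·s⁻³·K⁻¹.

Yes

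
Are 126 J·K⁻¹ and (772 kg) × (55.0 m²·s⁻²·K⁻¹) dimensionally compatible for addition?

Expand each in SI base units:
  126 J·K⁻¹:  J·K⁻¹ = N·m·K⁻¹ = kg·m²·s⁻²·K⁻¹
  (772 kg) × (55.0 m²·s⁻²·K⁻¹):  [kg] · [m²·s⁻²·K⁻¹] = kg·m²·s⁻²·K⁻¹
Both are kg·m²·s⁻²·K⁻¹, so they have the same dimensions and can be added.

Yes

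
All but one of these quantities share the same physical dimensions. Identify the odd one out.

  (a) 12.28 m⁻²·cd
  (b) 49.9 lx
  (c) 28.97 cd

(c)

In SI base units:
  (a) m⁻²·cd
  (b) lx = lm·m⁻² = m⁻²·cd
  (c) cd
All reduce to m⁻²·cd except (c), which is cd.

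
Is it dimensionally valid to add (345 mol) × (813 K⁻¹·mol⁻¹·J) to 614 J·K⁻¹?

Work out the base dimensions of each:
  (345 mol) × (813 K⁻¹·mol⁻¹·J):  [mol] · [kg·m²·s⁻²·K⁻¹·mol⁻¹] = kg·m²·s⁻²·K⁻¹
  614 J·K⁻¹:  J·K⁻¹ = N·m·K⁻¹ = kg·m²·s⁻²·K⁻¹
Both are kg·m²·s⁻²·K⁻¹, so they have the same dimensions and can be added.

Yes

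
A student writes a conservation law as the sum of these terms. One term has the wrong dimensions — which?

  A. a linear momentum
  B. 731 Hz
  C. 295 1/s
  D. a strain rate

Dimensions:
  A. [linear momentum] = kg·m·s⁻¹
  B. Hz = s⁻¹
  C. s⁻¹
  D. [strain rate] = s⁻¹
All reduce to s⁻¹ except A., which is kg·m·s⁻¹.

A.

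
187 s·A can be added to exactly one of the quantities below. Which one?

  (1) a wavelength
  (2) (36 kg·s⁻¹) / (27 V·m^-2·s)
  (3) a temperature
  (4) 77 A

(2)

Reference: s·A.
Each option:
  (1) [wavelength] = m
  (2) [kg·s⁻¹] / [kg·s⁻²·A⁻¹] = s·A  ← same
  (3) [temperature] = K
  (4) A
Only (2) matches s·A.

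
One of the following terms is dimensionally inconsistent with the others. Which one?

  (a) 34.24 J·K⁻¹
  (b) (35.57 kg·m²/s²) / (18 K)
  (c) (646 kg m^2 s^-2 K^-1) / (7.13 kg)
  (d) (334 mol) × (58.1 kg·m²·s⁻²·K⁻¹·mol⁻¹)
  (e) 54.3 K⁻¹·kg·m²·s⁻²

(c)

Work out the base dimensions of each:
  (a) J·K⁻¹ = N·m·K⁻¹ = kg·m²·s⁻²·K⁻¹
  (b) [kg·m²·s⁻²] / [K] = kg·m²·s⁻²·K⁻¹
  (c) [kg·m²·s⁻²·K⁻¹] / [kg] = m²·s⁻²·K⁻¹
  (d) [mol] · [kg·m²·s⁻²·K⁻¹·mol⁻¹] = kg·m²·s⁻²·K⁻¹
  (e) kg·m²·s⁻²·K⁻¹
All reduce to kg·m²·s⁻²·K⁻¹ except (c), which is m²·s⁻²·K⁻¹.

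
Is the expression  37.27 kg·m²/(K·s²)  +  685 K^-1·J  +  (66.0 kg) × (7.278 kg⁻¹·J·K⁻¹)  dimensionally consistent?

In SI base units:
  37.27 kg·m²/(K·s²):  kg·m²·s⁻²·K⁻¹
  685 K^-1·J:  J·K⁻¹ = N·m·K⁻¹ = kg·m²·s⁻²·K⁻¹
  (66.0 kg) × (7.278 kg⁻¹·J·K⁻¹):  [kg] · [m²·s⁻²·K⁻¹] = kg·m²·s⁻²·K⁻¹
Every term reduces to kg·m²·s⁻²·K⁻¹.

Yes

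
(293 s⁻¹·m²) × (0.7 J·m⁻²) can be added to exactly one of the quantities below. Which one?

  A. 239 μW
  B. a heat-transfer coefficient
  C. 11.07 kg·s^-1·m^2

Reference: [m²·s⁻¹] · [kg·s⁻²] = kg·m²·s⁻³.
Each option:
  A. W = J·s⁻¹ = kg·m²·s⁻³  ← same
  B. [heat-transfer coefficient] = kg·s⁻³·K⁻¹
  C. kg·m²·s⁻¹
Only A. matches kg·m²·s⁻³.

A.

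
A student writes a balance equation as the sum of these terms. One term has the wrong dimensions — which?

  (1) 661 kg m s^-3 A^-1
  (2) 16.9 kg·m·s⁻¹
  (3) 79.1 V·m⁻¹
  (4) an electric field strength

In SI base units:
  (1) kg·m·s⁻³·A⁻¹
  (2) kg·m·s⁻¹
  (3) V·m⁻¹ = J·C⁻¹·m⁻¹ = kg·m·s⁻³·A⁻¹
  (4) [electric field strength] = kg·m·s⁻³·A⁻¹
All reduce to kg·m·s⁻³·A⁻¹ except (2), which is kg·m·s⁻¹.

(2)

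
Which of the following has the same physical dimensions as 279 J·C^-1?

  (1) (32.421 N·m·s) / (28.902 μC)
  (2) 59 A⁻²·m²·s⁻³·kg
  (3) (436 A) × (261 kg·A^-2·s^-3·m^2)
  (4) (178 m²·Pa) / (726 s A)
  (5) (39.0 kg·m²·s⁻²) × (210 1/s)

(3)

Reference: J·C⁻¹ = N·m·(s·A)⁻¹ = kg·m²·s⁻³·A⁻¹.
Each option:
  (1) [kg·m²·s⁻¹] / [s·A] = kg·m²·s⁻²·A⁻¹
  (2) kg·m²·s⁻³·A⁻²
  (3) [A] · [kg·m²·s⁻³·A⁻²] = kg·m²·s⁻³·A⁻¹  ← same
  (4) [kg·m·s⁻²] / [s·A] = kg·m·s⁻³·A⁻¹
  (5) [kg·m²·s⁻²] · [s⁻¹] = kg·m²·s⁻³
Only (3) matches kg·m²·s⁻³·A⁻¹.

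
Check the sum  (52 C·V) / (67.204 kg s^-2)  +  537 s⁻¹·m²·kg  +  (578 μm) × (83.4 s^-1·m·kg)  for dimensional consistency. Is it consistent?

No

Expand each in SI base units:
  (52 C·V) / (67.204 kg s^-2):  [kg·m²·s⁻²] / [kg·s⁻²] = m²
  537 s⁻¹·m²·kg:  kg·m²·s⁻¹
  (578 μm) × (83.4 s^-1·m·kg):  [m] · [kg·m·s⁻¹] = kg·m²·s⁻¹
The terms do not share a single dimension (kg·m²·s⁻¹ vs m²).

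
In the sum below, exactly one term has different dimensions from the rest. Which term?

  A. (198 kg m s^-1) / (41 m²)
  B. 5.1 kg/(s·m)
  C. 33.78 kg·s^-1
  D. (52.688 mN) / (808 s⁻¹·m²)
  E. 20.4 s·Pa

C.

Reduce each to base SI dimensions:
  A. [kg·m·s⁻¹] / [m²] = kg·m⁻¹·s⁻¹
  B. kg·m⁻¹·s⁻¹
  C. kg·s⁻¹
  D. [kg·m·s⁻²] / [m²·s⁻¹] = kg·m⁻¹·s⁻¹
  E. Pa·s = N·m⁻²·s = kg·m⁻¹·s⁻¹
All reduce to kg·m⁻¹·s⁻¹ except C., which is kg·s⁻¹.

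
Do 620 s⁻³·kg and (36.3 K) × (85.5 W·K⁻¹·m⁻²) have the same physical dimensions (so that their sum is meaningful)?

Yes

Reduce each to base SI dimensions:
  620 s⁻³·kg:  kg·s⁻³
  (36.3 K) × (85.5 W·K⁻¹·m⁻²):  [K] · [kg·s⁻³·K⁻¹] = kg·s⁻³
Both are kg·s⁻³, so they have the same dimensions and can be added.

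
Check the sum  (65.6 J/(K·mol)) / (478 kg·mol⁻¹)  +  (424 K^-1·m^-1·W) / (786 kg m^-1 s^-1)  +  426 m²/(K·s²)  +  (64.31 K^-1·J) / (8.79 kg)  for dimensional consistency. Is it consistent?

Yes

Work out the base dimensions of each:
  (65.6 J/(K·mol)) / (478 kg·mol⁻¹):  [kg·m²·s⁻²·K⁻¹·mol⁻¹] / [kg·mol⁻¹] = m²·s⁻²·K⁻¹
  (424 K^-1·m^-1·W) / (786 kg m^-1 s^-1):  [kg·m·s⁻³·K⁻¹] / [kg·m⁻¹·s⁻¹] = m²·s⁻²·K⁻¹
  426 m²/(K·s²):  m²·s⁻²·K⁻¹
  (64.31 K^-1·J) / (8.79 kg):  [kg·m²·s⁻²·K⁻¹] / [kg] = m²·s⁻²·K⁻¹
Every term reduces to m²·s⁻²·K⁻¹.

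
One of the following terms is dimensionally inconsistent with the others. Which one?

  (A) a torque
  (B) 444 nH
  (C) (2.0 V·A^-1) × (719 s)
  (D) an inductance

Work out the base dimensions of each:
  (A) [torque] = kg·m²·s⁻²
  (B) H = V·s·A⁻¹ = kg·m²·s⁻²·A⁻²
  (C) [kg·m²·s⁻³·A⁻²] · [s] = kg·m²·s⁻²·A⁻²
  (D) [inductance] = kg·m²·s⁻²·A⁻²
All reduce to kg·m²·s⁻²·A⁻² except (A), which is kg·m²·s⁻².

(A)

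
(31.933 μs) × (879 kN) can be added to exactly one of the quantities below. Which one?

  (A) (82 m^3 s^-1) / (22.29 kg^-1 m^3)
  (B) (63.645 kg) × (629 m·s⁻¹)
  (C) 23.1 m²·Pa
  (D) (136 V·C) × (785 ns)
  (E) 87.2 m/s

Reference: [s] · [kg·m·s⁻²] = kg·m·s⁻¹.
Each option:
  (A) [m³·s⁻¹] / [kg⁻¹·m³] = kg·s⁻¹
  (B) [kg] · [m·s⁻¹] = kg·m·s⁻¹  ← same
  (C) Pa·m² = N·m⁻²·m² = kg·m·s⁻²
  (D) [kg·m²·s⁻²] · [s] = kg·m²·s⁻¹
  (E) m·s⁻¹
Only (B) matches kg·m·s⁻¹.

(B)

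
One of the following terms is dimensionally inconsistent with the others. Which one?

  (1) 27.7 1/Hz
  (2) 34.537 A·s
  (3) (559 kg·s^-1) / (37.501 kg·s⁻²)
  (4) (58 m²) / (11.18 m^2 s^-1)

(2)

Reduce each to base SI dimensions:
  (1) Hz⁻¹ = (s⁻¹)⁻¹ = s
  (2) A·s = s·A
  (3) [kg·s⁻¹] / [kg·s⁻²] = s
  (4) [m²] / [m²·s⁻¹] = s
All reduce to s except (2), which is s·A.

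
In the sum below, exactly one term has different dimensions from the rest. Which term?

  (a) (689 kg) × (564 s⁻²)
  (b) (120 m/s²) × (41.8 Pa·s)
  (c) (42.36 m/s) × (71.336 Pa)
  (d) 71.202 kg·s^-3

(a)

In SI base units:
  (a) [kg] · [s⁻²] = kg·s⁻²
  (b) [m·s⁻²] · [kg·m⁻¹·s⁻¹] = kg·s⁻³
  (c) [m·s⁻¹] · [kg·m⁻¹·s⁻²] = kg·s⁻³
  (d) kg·s⁻³
All reduce to kg·s⁻³ except (a), which is kg·s⁻².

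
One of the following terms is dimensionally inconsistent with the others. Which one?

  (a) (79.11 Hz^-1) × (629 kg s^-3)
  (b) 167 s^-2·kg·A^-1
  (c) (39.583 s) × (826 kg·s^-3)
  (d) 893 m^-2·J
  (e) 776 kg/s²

Dimensions:
  (a) [s] · [kg·s⁻³] = kg·s⁻²
  (b) kg·s⁻²·A⁻¹
  (c) [s] · [kg·s⁻³] = kg·s⁻²
  (d) J·m⁻² = N·m·m⁻² = kg·s⁻²
  (e) kg·s⁻²
All reduce to kg·s⁻² except (b), which is kg·s⁻²·A⁻¹.

(b)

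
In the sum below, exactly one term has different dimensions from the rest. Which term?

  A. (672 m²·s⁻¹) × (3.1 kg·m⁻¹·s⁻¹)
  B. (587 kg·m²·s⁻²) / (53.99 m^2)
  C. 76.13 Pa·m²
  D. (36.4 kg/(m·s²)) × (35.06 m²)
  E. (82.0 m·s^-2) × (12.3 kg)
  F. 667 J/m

Work out the base dimensions of each:
  A. [m²·s⁻¹] · [kg·m⁻¹·s⁻¹] = kg·m·s⁻²
  B. [kg·m²·s⁻²] / [m²] = kg·s⁻²
  C. Pa·m² = N·m⁻²·m² = kg·m·s⁻²
  D. [kg·m⁻¹·s⁻²] · [m²] = kg·m·s⁻²
  E. [m·s⁻²] · [kg] = kg·m·s⁻²
  F. J·m⁻¹ = N·m·m⁻¹ = kg·m·s⁻²
All reduce to kg·m·s⁻² except B., which is kg·s⁻².

B.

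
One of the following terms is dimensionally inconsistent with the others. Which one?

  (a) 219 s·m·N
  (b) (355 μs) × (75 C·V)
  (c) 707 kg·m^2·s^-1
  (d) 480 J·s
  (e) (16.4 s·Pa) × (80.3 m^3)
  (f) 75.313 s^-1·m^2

Work out the base dimensions of each:
  (a) N·m·s = kg·m·s⁻²·m·s = kg·m²·s⁻¹
  (b) [s] · [kg·m²·s⁻²] = kg·m²·s⁻¹
  (c) kg·m²·s⁻¹
  (d) J·s = N·m·s = kg·m²·s⁻¹
  (e) [kg·m⁻¹·s⁻¹] · [m³] = kg·m²·s⁻¹
  (f) m²·s⁻¹
All reduce to kg·m²·s⁻¹ except (f), which is m²·s⁻¹.

(f)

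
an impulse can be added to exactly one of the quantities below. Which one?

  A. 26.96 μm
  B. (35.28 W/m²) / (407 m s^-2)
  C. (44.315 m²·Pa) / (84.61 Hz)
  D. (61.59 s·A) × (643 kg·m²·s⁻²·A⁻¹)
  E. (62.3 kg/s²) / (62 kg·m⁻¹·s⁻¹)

C.

Reference: [impulse] = kg·m·s⁻¹.
Each option:
  A. m
  B. [kg·s⁻³] / [m·s⁻²] = kg·m⁻¹·s⁻¹
  C. [kg·m·s⁻²] / [s⁻¹] = kg·m·s⁻¹  ← same
  D. [s·A] · [kg·m²·s⁻²·A⁻¹] = kg·m²·s⁻¹
  E. [kg·s⁻²] / [kg·m⁻¹·s⁻¹] = m·s⁻¹
Only C. matches kg·m·s⁻¹.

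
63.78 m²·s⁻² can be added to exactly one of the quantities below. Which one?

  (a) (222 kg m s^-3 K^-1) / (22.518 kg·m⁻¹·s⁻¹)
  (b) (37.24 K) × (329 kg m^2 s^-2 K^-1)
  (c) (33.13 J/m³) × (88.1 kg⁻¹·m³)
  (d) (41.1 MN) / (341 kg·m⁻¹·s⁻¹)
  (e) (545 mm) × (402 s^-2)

(c)

Reference: m²·s⁻².
Each option:
  (a) [kg·m·s⁻³·K⁻¹] / [kg·m⁻¹·s⁻¹] = m²·s⁻²·K⁻¹
  (b) [K] · [kg·m²·s⁻²·K⁻¹] = kg·m²·s⁻²
  (c) [kg·m⁻¹·s⁻²] · [kg⁻¹·m³] = m²·s⁻²  ← same
  (d) [kg·m·s⁻²] / [kg·m⁻¹·s⁻¹] = m²·s⁻¹
  (e) [m] · [s⁻²] = m·s⁻²
Only (c) matches m²·s⁻².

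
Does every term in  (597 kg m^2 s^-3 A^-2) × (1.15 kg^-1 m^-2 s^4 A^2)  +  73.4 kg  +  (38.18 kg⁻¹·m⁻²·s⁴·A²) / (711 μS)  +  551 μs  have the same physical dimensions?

No

Expand each in SI base units:
  (597 kg m^2 s^-3 A^-2) × (1.15 kg^-1 m^-2 s^4 A^2):  [kg·m²·s⁻³·A⁻²] · [kg⁻¹·m⁻²·s⁴·A²] = s
  73.4 kg:  kg
  (38.18 kg⁻¹·m⁻²·s⁴·A²) / (711 μS):  [kg⁻¹·m⁻²·s⁴·A²] / [kg⁻¹·m⁻²·s³·A²] = s
  551 μs:  s
The terms do not share a single dimension (kg vs s).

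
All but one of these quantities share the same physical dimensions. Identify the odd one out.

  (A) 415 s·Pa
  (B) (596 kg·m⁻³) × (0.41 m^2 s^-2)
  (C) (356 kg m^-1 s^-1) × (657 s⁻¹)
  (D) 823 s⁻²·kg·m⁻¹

In SI base units:
  (A) Pa·s = N·m⁻²·s = kg·m⁻¹·s⁻¹
  (B) [kg·m⁻³] · [m²·s⁻²] = kg·m⁻¹·s⁻²
  (C) [kg·m⁻¹·s⁻¹] · [s⁻¹] = kg·m⁻¹·s⁻²
  (D) kg·m⁻¹·s⁻²
All reduce to kg·m⁻¹·s⁻² except (A), which is kg·m⁻¹·s⁻¹.

(A)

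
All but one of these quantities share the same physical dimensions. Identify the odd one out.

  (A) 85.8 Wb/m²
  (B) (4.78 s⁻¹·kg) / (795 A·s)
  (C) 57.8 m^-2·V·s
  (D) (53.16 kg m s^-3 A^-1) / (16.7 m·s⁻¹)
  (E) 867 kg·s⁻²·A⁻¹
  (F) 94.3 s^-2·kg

Work out the base dimensions of each:
  (A) Wb·m⁻² = V·s·m⁻² = kg·s⁻²·A⁻¹
  (B) [kg·s⁻¹] / [s·A] = kg·s⁻²·A⁻¹
  (C) V·s·m⁻² = J·C⁻¹·s·m⁻² = kg·s⁻²·A⁻¹
  (D) [kg·m·s⁻³·A⁻¹] / [m·s⁻¹] = kg·s⁻²·A⁻¹
  (E) kg·s⁻²·A⁻¹
  (F) kg·s⁻²
All reduce to kg·s⁻²·A⁻¹ except (F), which is kg·s⁻².

(F)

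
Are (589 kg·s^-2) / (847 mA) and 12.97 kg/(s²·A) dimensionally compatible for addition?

Yes

Expand each in SI base units:
  (589 kg·s^-2) / (847 mA):  [kg·s⁻²] / [A] = kg·s⁻²·A⁻¹
  12.97 kg/(s²·A):  kg·s⁻²·A⁻¹
Both are kg·s⁻²·A⁻¹, so they have the same dimensions and can be added.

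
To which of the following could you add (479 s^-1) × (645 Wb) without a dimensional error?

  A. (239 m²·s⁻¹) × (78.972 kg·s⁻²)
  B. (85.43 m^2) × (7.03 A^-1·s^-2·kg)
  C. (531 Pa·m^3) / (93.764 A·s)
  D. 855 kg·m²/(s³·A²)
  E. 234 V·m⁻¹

Reference: [s⁻¹] · [kg·m²·s⁻²·A⁻¹] = kg·m²·s⁻³·A⁻¹.
Each option:
  A. [m²·s⁻¹] · [kg·s⁻²] = kg·m²·s⁻³
  B. [m²] · [kg·s⁻²·A⁻¹] = kg·m²·s⁻²·A⁻¹
  C. [kg·m²·s⁻²] / [s·A] = kg·m²·s⁻³·A⁻¹  ← same
  D. kg·m²·s⁻³·A⁻²
  E. V·m⁻¹ = J·C⁻¹·m⁻¹ = kg·m·s⁻³·A⁻¹
Only C. matches kg·m²·s⁻³·A⁻¹.

C.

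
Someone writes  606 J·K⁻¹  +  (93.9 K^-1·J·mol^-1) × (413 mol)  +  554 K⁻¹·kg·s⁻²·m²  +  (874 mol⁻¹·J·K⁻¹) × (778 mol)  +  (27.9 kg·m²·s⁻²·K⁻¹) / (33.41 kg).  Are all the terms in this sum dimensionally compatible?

No

Reduce each to base SI dimensions:
  606 J·K⁻¹:  J·K⁻¹ = N·m·K⁻¹ = kg·m²·s⁻²·K⁻¹
  (93.9 K^-1·J·mol^-1) × (413 mol):  [kg·m²·s⁻²·K⁻¹·mol⁻¹] · [mol] = kg·m²·s⁻²·K⁻¹
  554 K⁻¹·kg·s⁻²·m²:  kg·m²·s⁻²·K⁻¹
  (874 mol⁻¹·J·K⁻¹) × (778 mol):  [kg·m²·s⁻²·K⁻¹·mol⁻¹] · [mol] = kg·m²·s⁻²·K⁻¹
  (27.9 kg·m²·s⁻²·K⁻¹) / (33.41 kg):  [kg·m²·s⁻²·K⁻¹] / [kg] = m²·s⁻²·K⁻¹
The terms do not share a single dimension (kg·m²·s⁻²·K⁻¹ vs m²·s⁻²·K⁻¹).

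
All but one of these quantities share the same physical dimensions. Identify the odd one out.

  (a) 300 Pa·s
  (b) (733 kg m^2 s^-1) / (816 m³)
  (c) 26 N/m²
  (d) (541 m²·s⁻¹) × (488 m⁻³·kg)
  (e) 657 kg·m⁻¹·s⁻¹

(c)

Expand each in SI base units:
  (a) Pa·s = N·m⁻²·s = kg·m⁻¹·s⁻¹
  (b) [kg·m²·s⁻¹] / [m³] = kg·m⁻¹·s⁻¹
  (c) N·m⁻² = kg·m·s⁻²·m⁻² = kg·m⁻¹·s⁻²
  (d) [m²·s⁻¹] · [kg·m⁻³] = kg·m⁻¹·s⁻¹
  (e) kg·m⁻¹·s⁻¹
All reduce to kg·m⁻¹·s⁻¹ except (c), which is kg·m⁻¹·s⁻².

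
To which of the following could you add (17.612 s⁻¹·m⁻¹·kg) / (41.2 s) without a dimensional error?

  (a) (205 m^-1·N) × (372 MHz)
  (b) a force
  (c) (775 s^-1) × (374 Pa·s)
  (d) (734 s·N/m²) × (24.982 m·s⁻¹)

Reference: [kg·m⁻¹·s⁻¹] / [s] = kg·m⁻¹·s⁻².
Each option:
  (a) [kg·s⁻²] · [s⁻¹] = kg·s⁻³
  (b) [force] = kg·m·s⁻²
  (c) [s⁻¹] · [kg·m⁻¹·s⁻¹] = kg·m⁻¹·s⁻²  ← same
  (d) [kg·m⁻¹·s⁻¹] · [m·s⁻¹] = kg·s⁻²
Only (c) matches kg·m⁻¹·s⁻².

(c)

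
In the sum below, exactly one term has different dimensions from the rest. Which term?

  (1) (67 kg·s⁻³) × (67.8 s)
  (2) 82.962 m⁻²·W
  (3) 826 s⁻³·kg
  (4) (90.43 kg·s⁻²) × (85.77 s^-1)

Work out the base dimensions of each:
  (1) [kg·s⁻³] · [s] = kg·s⁻²
  (2) W·m⁻² = J·s⁻¹·m⁻² = kg·s⁻³
  (3) kg·s⁻³
  (4) [kg·s⁻²] · [s⁻¹] = kg·s⁻³
All reduce to kg·s⁻³ except (1), which is kg·s⁻².

(1)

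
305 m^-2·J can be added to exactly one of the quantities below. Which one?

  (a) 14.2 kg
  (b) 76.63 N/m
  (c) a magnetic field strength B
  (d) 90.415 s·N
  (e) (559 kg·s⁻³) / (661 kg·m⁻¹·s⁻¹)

(b)

Reference: J·m⁻² = N·m·m⁻² = kg·s⁻².
Each option:
  (a) kg
  (b) N·m⁻¹ = kg·m·s⁻²·m⁻¹ = kg·s⁻²  ← same
  (c) [magnetic field strength B] = kg·s⁻²·A⁻¹
  (d) N·s = kg·m·s⁻²·s = kg·m·s⁻¹
  (e) [kg·s⁻³] / [kg·m⁻¹·s⁻¹] = m·s⁻²
Only (b) matches kg·s⁻².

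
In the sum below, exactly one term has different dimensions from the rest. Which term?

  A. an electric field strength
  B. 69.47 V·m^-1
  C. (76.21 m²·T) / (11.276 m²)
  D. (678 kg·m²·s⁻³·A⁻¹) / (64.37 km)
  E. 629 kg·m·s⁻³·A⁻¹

In SI base units:
  A. [electric field strength] = kg·m·s⁻³·A⁻¹
  B. V·m⁻¹ = J·C⁻¹·m⁻¹ = kg·m·s⁻³·A⁻¹
  C. [kg·m²·s⁻²·A⁻¹] / [m²] = kg·s⁻²·A⁻¹
  D. [kg·m²·s⁻³·A⁻¹] / [m] = kg·m·s⁻³·A⁻¹
  E. kg·m·s⁻³·A⁻¹
All reduce to kg·m·s⁻³·A⁻¹ except C., which is kg·s⁻²·A⁻¹.

C.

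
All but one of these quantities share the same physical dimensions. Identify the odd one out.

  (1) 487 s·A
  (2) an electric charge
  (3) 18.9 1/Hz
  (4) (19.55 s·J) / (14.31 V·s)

(3)

Reduce each to base SI dimensions:
  (1) A·s = s·A
  (2) [electric charge] = s·A
  (3) Hz⁻¹ = (s⁻¹)⁻¹ = s
  (4) [kg·m²·s⁻¹] / [kg·m²·s⁻²·A⁻¹] = s·A
All reduce to s·A except (3), which is s.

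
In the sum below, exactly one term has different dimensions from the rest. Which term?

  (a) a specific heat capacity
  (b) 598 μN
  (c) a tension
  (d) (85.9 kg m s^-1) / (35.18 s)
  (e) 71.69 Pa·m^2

Work out the base dimensions of each:
  (a) [specific heat capacity] = m²·s⁻²·K⁻¹
  (b) N = kg·m·s⁻²
  (c) [tension] = kg·m·s⁻²
  (d) [kg·m·s⁻¹] / [s] = kg·m·s⁻²
  (e) Pa·m² = N·m⁻²·m² = kg·m·s⁻²
All reduce to kg·m·s⁻² except (a), which is m²·s⁻²·K⁻¹.

(a)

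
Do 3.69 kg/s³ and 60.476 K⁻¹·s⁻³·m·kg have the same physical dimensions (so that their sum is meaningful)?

No

Reduce each to base SI dimensions:
  3.69 kg/s³:  kg·s⁻³
  60.476 K⁻¹·s⁻³·m·kg:  kg·m·s⁻³·K⁻¹
kg·s⁻³ ≠ kg·m·s⁻³·K⁻¹, so they cannot be added.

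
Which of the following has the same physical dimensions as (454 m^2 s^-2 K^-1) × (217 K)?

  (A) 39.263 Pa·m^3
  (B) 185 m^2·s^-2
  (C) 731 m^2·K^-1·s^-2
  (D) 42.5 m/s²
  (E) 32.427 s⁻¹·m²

Reference: [m²·s⁻²·K⁻¹] · [K] = m²·s⁻².
Each option:
  (A) Pa·m³ = N·m⁻²·m³ = kg·m²·s⁻²
  (B) m²·s⁻²  ← same
  (C) m²·s⁻²·K⁻¹
  (D) m·s⁻²
  (E) m²·s⁻¹
Only (B) matches m²·s⁻².

(B)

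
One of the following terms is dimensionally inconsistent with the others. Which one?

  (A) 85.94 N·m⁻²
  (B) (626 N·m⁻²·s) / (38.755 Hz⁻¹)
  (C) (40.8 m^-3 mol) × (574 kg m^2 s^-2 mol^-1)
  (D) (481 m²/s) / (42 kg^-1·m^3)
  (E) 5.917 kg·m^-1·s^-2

Expand each in SI base units:
  (A) N·m⁻² = kg·m·s⁻²·m⁻² = kg·m⁻¹·s⁻²
  (B) [kg·m⁻¹·s⁻¹] / [s] = kg·m⁻¹·s⁻²
  (C) [m⁻³·mol] · [kg·m²·s⁻²·mol⁻¹] = kg·m⁻¹·s⁻²
  (D) [m²·s⁻¹] / [kg⁻¹·m³] = kg·m⁻¹·s⁻¹
  (E) kg·m⁻¹·s⁻²
All reduce to kg·m⁻¹·s⁻² except (D), which is kg·m⁻¹·s⁻¹.

(D)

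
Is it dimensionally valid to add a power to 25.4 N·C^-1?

No

Work out the base dimensions of each:
  a power:  [power] = kg·m²·s⁻³
  25.4 N·C^-1:  N·C⁻¹ = kg·m·s⁻²·(s·A)⁻¹ = kg·m·s⁻³·A⁻¹
kg·m²·s⁻³ ≠ kg·m·s⁻³·A⁻¹, so they cannot be added.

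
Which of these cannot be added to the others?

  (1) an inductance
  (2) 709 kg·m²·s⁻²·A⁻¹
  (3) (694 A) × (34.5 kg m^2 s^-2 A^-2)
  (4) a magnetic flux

(1)

In SI base units:
  (1) [inductance] = kg·m²·s⁻²·A⁻²
  (2) kg·m²·s⁻²·A⁻¹
  (3) [A] · [kg·m²·s⁻²·A⁻²] = kg·m²·s⁻²·A⁻¹
  (4) [magnetic flux] = kg·m²·s⁻²·A⁻¹
All reduce to kg·m²·s⁻²·A⁻¹ except (1), which is kg·m²·s⁻²·A⁻².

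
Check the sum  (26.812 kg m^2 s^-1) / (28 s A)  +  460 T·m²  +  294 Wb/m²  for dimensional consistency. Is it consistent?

No

Dimensions:
  (26.812 kg m^2 s^-1) / (28 s A):  [kg·m²·s⁻¹] / [s·A] = kg·m²·s⁻²·A⁻¹
  460 T·m²:  T·m² = Wb·m⁻²·m² = kg·m²·s⁻²·A⁻¹
  294 Wb/m²:  Wb·m⁻² = V·s·m⁻² = kg·s⁻²·A⁻¹
The terms do not share a single dimension (kg·m²·s⁻²·A⁻¹ vs kg·s⁻²·A⁻¹).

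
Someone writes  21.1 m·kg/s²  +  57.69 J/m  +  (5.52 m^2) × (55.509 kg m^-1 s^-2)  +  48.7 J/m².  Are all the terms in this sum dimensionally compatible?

Work out the base dimensions of each:
  21.1 m·kg/s²:  kg·m·s⁻²
  57.69 J/m:  J·m⁻¹ = N·m·m⁻¹ = kg·m·s⁻²
  (5.52 m^2) × (55.509 kg m^-1 s^-2):  [m²] · [kg·m⁻¹·s⁻²] = kg·m·s⁻²
  48.7 J/m²:  J·m⁻² = N·m·m⁻² = kg·s⁻²
The terms do not share a single dimension (kg·m·s⁻² vs kg·s⁻²).

No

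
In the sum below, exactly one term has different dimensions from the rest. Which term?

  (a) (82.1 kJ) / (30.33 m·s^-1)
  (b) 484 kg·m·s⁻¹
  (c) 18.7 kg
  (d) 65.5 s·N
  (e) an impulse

(c)

In SI base units:
  (a) [kg·m²·s⁻²] / [m·s⁻¹] = kg·m·s⁻¹
  (b) kg·m·s⁻¹
  (c) kg
  (d) N·s = kg·m·s⁻²·s = kg·m·s⁻¹
  (e) [impulse] = kg·m·s⁻¹
All reduce to kg·m·s⁻¹ except (c), which is kg.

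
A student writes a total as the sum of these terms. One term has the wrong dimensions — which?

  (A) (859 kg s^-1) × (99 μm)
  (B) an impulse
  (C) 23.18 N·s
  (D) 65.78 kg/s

Expand each in SI base units:
  (A) [kg·s⁻¹] · [m] = kg·m·s⁻¹
  (B) [impulse] = kg·m·s⁻¹
  (C) N·s = kg·m·s⁻²·s = kg·m·s⁻¹
  (D) kg·s⁻¹
All reduce to kg·m·s⁻¹ except (D), which is kg·s⁻¹.

(D)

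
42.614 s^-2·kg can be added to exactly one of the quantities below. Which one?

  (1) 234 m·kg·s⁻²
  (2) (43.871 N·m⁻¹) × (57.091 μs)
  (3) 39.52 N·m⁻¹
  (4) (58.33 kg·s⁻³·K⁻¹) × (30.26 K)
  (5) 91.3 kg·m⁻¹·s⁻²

(3)

Reference: kg·s⁻².
Each option:
  (1) kg·m·s⁻²
  (2) [kg·s⁻²] · [s] = kg·s⁻¹
  (3) N·m⁻¹ = kg·m·s⁻²·m⁻¹ = kg·s⁻²  ← same
  (4) [kg·s⁻³·K⁻¹] · [K] = kg·s⁻³
  (5) kg·m⁻¹·s⁻²
Only (3) matches kg·s⁻².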